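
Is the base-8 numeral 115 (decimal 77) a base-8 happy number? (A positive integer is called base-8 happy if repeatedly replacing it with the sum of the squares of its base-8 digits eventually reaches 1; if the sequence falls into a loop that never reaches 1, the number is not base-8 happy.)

77 = (1,1,5)_8 → 1² + 1² + 5² = 27
27 = (3,3)_8 → 3² + 3² = 18
18 = (2,2)_8 → 2² + 2² = 8
8 = (1,0)_8 → 1² + 0² = 1  — reached 1.

base-8 happy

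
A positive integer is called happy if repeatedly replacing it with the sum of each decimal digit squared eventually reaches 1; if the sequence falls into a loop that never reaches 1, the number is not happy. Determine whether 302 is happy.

happy

302 → 13
13 → 10
10 → 1  — reached 1.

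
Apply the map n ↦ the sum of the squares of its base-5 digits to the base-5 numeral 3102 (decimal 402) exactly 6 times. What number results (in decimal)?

402 = (3,1,0,2)_5 → 3² + 1² + 0² + 2² = 9 + 1 + 0 + 4 = 14
14 = (2,4)_5 → 2² + 4² = 4 + 16 = 20
20 = (4,0)_5 → 4² + 0² = 16 + 0 = 16
16 = (3,1)_5 → 3² + 1² = 9 + 1 = 10
10 = (2,0)_5 → 2² + 0² = 4 + 0 = 4
4 = (4)_5 → 4² = 16

16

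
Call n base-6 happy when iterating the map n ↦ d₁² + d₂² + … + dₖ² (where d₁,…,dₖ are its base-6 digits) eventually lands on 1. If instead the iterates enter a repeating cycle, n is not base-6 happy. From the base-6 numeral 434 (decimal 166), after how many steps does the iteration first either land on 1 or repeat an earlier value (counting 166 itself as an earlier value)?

166 = (4,3,4)_6 → 4² + 3² + 4² = 16 + 9 + 16 = 41
41 = (1,0,5)_6 → 1² + 0² + 5² = 1 + 0 + 25 = 26
26 = (4,2)_6 → 4² + 2² = 16 + 4 = 20
20 = (3,2)_6 → 3² + 2² = 9 + 4 = 13
13 = (2,1)_6 → 2² + 1² = 4 + 1 = 5
5 = (5)_6 → 5² = 25
25 = (4,1)_6 → 4² + 1² = 16 + 1 = 17
17 = (2,5)_6 → 2² + 5² = 4 + 25 = 29
29 = (4,5)_6 → 4² + 5² = 16 + 25 = 41  — 41 repeats.
That took 9 steps.

9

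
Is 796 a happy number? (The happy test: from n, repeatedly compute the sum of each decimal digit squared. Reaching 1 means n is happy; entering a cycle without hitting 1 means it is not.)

not happy

796 → 7² + 9² + 6² = 166
166 → 1² + 6² + 6² = 73
73 → 7² + 3² = 58
58 → 5² + 8² = 89
89 → 8² + 9² = 145
145 → 1² + 4² + 5² = 42
42 → 4² + 2² = 20
20 → 2² + 0² = 4
4 → 4² = 16
16 → 1² + 6² = 37
37 → 3² + 7² = 58  — 58 already seen; the sequence cycles without reaching 1.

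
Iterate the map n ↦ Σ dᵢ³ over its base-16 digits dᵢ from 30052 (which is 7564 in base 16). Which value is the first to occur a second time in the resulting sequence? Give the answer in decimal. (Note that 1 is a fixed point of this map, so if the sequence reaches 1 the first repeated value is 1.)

30052 = (7,5,6,4)_16 → 748
748 = (2,14,12)_16 → 4480
4480 = (1,1,8,0)_16 → 514
514 = (2,0,2)_16 → 16
16 = (1,0)_16 → 1  — reached the fixed point 1.
1 → 1, so 1 is the first repeated value.

1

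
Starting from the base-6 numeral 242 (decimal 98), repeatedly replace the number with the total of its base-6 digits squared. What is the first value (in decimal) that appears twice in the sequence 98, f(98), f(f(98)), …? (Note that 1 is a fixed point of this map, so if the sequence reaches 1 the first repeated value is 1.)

20

98 = (2,4,2)_6 → 2² + 4² + 2² = 4 + 16 + 4 = 24
24 = (4,0)_6 → 4² + 0² = 16 + 0 = 16
16 = (2,4)_6 → 2² + 4² = 4 + 16 = 20
20 = (3,2)_6 → 3² + 2² = 9 + 4 = 13
13 = (2,1)_6 → 2² + 1² = 4 + 1 = 5
5 = (5)_6 → 5² = 25
25 = (4,1)_6 → 4² + 1² = 16 + 1 = 17
17 = (2,5)_6 → 2² + 5² = 4 + 25 = 29
29 = (4,5)_6 → 4² + 5² = 16 + 25 = 41
41 = (1,0,5)_6 → 1² + 0² + 5² = 1 + 0 + 25 = 26
26 = (4,2)_6 → 4² + 2² = 16 + 4 = 20  — 20 already appeared earlier.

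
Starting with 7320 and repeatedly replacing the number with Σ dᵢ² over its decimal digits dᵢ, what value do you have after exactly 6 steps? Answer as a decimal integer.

89

7320 → 62
62 → 40
40 → 16
16 → 37
37 → 58
58 → 89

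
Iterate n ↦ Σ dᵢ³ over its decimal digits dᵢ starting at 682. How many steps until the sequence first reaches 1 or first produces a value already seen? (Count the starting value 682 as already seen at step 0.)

682 → 736
736 → 586
586 → 853
853 → 664
664 → 496
496 → 1009
1009 → 730
730 → 370
370 → 370  — 370 repeats.
That took 9 steps.

9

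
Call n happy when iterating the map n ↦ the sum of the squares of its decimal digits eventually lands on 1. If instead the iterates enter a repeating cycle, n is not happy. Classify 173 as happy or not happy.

173 → 1² + 7² + 3² = 1 + 49 + 9 = 59
59 → 5² + 9² = 25 + 81 = 106
106 → 1² + 0² + 6² = 1 + 0 + 36 = 37
37 → 3² + 7² = 9 + 49 = 58
58 → 5² + 8² = 25 + 64 = 89
89 → 8² + 9² = 64 + 81 = 145
145 → 1² + 4² + 5² = 1 + 16 + 25 = 42
42 → 4² + 2² = 16 + 4 = 20
20 → 2² + 0² = 4 + 0 = 4
4 → 4² = 16
16 → 1² + 6² = 1 + 36 = 37  — 37 already seen; the sequence cycles without reaching 1.

not happy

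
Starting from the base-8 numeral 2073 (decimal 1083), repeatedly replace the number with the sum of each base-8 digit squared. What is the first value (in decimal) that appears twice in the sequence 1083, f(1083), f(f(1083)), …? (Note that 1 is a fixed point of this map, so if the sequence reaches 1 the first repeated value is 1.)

1083 = (2,0,7,3)_8 → 2² + 0² + 7² + 3² = 4 + 0 + 49 + 9 = 62
62 = (7,6)_8 → 7² + 6² = 49 + 36 = 85
85 = (1,2,5)_8 → 1² + 2² + 5² = 1 + 4 + 25 = 30
30 = (3,6)_8 → 3² + 6² = 9 + 36 = 45
45 = (5,5)_8 → 5² + 5² = 25 + 25 = 50
50 = (6,2)_8 → 6² + 2² = 36 + 4 = 40
40 = (5,0)_8 → 5² + 0² = 25 + 0 = 25
25 = (3,1)_8 → 3² + 1² = 9 + 1 = 10
10 = (1,2)_8 → 1² + 2² = 1 + 4 = 5
5 = (5)_8 → 5² = 25  — 25 already appeared earlier.

25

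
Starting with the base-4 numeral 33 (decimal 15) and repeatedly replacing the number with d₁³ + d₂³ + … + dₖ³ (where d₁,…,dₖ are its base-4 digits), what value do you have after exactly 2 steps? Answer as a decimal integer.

36

15 = (3,3)_4 → 3³ + 3³ = 54
54 = (3,1,2)_4 → 3³ + 1³ + 2³ = 36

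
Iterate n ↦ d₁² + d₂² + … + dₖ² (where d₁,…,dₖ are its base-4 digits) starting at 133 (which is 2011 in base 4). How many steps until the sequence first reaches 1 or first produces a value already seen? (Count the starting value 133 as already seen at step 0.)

133 = (2,0,1,1)_4 → 2² + 0² + 1² + 1² = 6
6 = (1,2)_4 → 1² + 2² = 5
5 = (1,1)_4 → 1² + 1² = 2
2 = (2)_4 → 2² = 4
4 = (1,0)_4 → 1² + 0² = 1  — reached 1.
That took 5 steps.

5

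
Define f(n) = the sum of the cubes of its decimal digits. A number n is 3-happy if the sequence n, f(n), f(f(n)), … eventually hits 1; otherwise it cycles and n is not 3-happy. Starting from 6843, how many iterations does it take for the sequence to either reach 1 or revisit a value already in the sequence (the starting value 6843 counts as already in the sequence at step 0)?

6843 → 6³ + 8³ + 4³ + 3³ = 819
819 → 8³ + 1³ + 9³ = 1242
1242 → 1³ + 2³ + 4³ + 2³ = 81
81 → 8³ + 1³ = 513
513 → 5³ + 1³ + 3³ = 153
153 → 1³ + 5³ + 3³ = 153  — 153 repeats.
That took 6 steps.

6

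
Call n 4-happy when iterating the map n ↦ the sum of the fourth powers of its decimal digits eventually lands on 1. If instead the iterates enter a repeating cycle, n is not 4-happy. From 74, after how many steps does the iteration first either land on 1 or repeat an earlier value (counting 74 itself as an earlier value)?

74 → 7⁴ + 4⁴ = 2401 + 256 = 2657
2657 → 2⁴ + 6⁴ + 5⁴ + 7⁴ = 16 + 1296 + 625 + 2401 = 4338
4338 → 4⁴ + 3⁴ + 3⁴ + 8⁴ = 256 + 81 + 81 + 4096 = 4514
4514 → 4⁴ + 5⁴ + 1⁴ + 4⁴ = 256 + 625 + 1 + 256 = 1138
1138 → 1⁴ + 1⁴ + 3⁴ + 8⁴ = 1 + 1 + 81 + 4096 = 4179
4179 → 4⁴ + 1⁴ + 7⁴ + 9⁴ = 256 + 1 + 2401 + 6561 = 9219
9219 → 9⁴ + 2⁴ + 1⁴ + 9⁴ = 6561 + 16 + 1 + 6561 = 13139
13139 → 1⁴ + 3⁴ + 1⁴ + 3⁴ + 9⁴ = 1 + 81 + 1 + 81 + 6561 = 6725
6725 → 6⁴ + 7⁴ + 2⁴ + 5⁴ = 1296 + 2401 + 16 + 625 = 4338  — 4338 repeats.
That took 9 steps.

9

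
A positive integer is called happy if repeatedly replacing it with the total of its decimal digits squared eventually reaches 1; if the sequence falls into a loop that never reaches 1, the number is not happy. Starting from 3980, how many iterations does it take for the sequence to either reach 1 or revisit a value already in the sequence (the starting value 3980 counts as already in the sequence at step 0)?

10

3980 → 3² + 9² + 8² + 0² = 154
154 → 1² + 5² + 4² = 42
42 → 4² + 2² = 20
20 → 2² + 0² = 4
4 → 4² = 16
16 → 1² + 6² = 37
37 → 3² + 7² = 58
58 → 5² + 8² = 89
89 → 8² + 9² = 145
145 → 1² + 4² + 5² = 42  — 42 repeats.
That took 10 steps.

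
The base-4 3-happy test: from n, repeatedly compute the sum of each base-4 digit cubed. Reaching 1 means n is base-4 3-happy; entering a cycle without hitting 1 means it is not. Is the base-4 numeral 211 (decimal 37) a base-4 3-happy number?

37 = (2,1,1)_4 → 2³ + 1³ + 1³ = 10
10 = (2,2)_4 → 2³ + 2³ = 16
16 = (1,0,0)_4 → 1³ + 0³ + 0³ = 1  — reached 1.

base-4 3-happy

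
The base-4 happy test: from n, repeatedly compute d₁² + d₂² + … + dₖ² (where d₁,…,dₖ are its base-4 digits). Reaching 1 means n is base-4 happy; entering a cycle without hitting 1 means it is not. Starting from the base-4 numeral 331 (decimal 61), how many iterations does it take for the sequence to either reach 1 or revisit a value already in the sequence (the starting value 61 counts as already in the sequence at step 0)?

61 = (3,3,1)_4 → 3² + 3² + 1² = 19
19 = (1,0,3)_4 → 1² + 0² + 3² = 10
10 = (2,2)_4 → 2² + 2² = 8
8 = (2,0)_4 → 2² + 0² = 4
4 = (1,0)_4 → 1² + 0² = 1  — reached 1.
That took 5 steps.

5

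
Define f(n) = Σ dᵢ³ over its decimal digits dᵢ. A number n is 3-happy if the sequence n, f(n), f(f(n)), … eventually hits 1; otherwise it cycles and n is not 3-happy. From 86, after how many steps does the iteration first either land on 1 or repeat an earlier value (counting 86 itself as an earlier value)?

12

86 → 8³ + 6³ = 512 + 216 = 728
728 → 7³ + 2³ + 8³ = 343 + 8 + 512 = 863
863 → 8³ + 6³ + 3³ = 512 + 216 + 27 = 755
755 → 7³ + 5³ + 5³ = 343 + 125 + 125 = 593
593 → 5³ + 9³ + 3³ = 125 + 729 + 27 = 881
881 → 8³ + 8³ + 1³ = 512 + 512 + 1 = 1025
1025 → 1³ + 0³ + 2³ + 5³ = 1 + 0 + 8 + 125 = 134
134 → 1³ + 3³ + 4³ = 1 + 27 + 64 = 92
92 → 9³ + 2³ = 729 + 8 = 737
737 → 7³ + 3³ + 7³ = 343 + 27 + 343 = 713
713 → 7³ + 1³ + 3³ = 343 + 1 + 27 = 371
371 → 3³ + 7³ + 1³ = 27 + 343 + 1 = 371  — 371 repeats.
That took 12 steps.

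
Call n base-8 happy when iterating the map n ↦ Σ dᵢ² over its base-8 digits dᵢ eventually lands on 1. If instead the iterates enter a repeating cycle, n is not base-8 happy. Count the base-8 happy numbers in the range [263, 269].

1

263: 263 → 65 → 2 → 4 → 16 → 4  — not base-8 happy
264: 264 → 17 → 5 → 25 → 10 → 5  — not base-8 happy
265: 265 → 18 → 8 → 1  — base-8 happy
266: 266 → 21 → 29 → 34 → 20 → 20  — not base-8 happy
267: 267 → 26 → 13 → 26  — not base-8 happy
268: 268 → 33 → 17 → 5 → 25 → 10 → 5  — not base-8 happy
269: 269 → 42 → 29 → 34 → 20 → 20  — not base-8 happy
base-8 happy: 265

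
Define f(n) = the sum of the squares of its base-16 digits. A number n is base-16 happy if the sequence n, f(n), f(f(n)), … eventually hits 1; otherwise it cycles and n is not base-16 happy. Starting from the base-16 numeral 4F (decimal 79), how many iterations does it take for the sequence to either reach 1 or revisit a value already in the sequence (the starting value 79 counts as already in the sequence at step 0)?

11

79 = (4,15)_16 → 4² + 15² = 16 + 225 = 241
241 = (15,1)_16 → 15² + 1² = 225 + 1 = 226
226 = (14,2)_16 → 14² + 2² = 196 + 4 = 200
200 = (12,8)_16 → 12² + 8² = 144 + 64 = 208
208 = (13,0)_16 → 13² + 0² = 169 + 0 = 169
169 = (10,9)_16 → 10² + 9² = 100 + 81 = 181
181 = (11,5)_16 → 11² + 5² = 121 + 25 = 146
146 = (9,2)_16 → 9² + 2² = 81 + 4 = 85
85 = (5,5)_16 → 5² + 5² = 25 + 25 = 50
50 = (3,2)_16 → 3² + 2² = 9 + 4 = 13
13 = (13)_16 → 13² = 169  — 169 repeats.
That took 11 steps.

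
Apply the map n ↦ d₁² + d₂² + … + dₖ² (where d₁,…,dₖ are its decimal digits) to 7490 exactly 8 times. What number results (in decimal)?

145

7490 → 7² + 4² + 9² + 0² = 146
146 → 1² + 4² + 6² = 53
53 → 5² + 3² = 34
34 → 3² + 4² = 25
25 → 2² + 5² = 29
29 → 2² + 9² = 85
85 → 8² + 5² = 89
89 → 8² + 9² = 145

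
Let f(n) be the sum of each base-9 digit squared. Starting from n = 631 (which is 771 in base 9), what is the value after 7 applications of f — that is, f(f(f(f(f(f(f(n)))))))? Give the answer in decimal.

53

631 = (7,7,1)_9 → 7² + 7² + 1² = 99
99 = (1,2,0)_9 → 1² + 2² + 0² = 5
5 = (5)_9 → 5² = 25
25 = (2,7)_9 → 2² + 7² = 53
53 = (5,8)_9 → 5² + 8² = 89
89 = (1,0,8)_9 → 1² + 0² + 8² = 65
65 = (7,2)_9 → 7² + 2² = 53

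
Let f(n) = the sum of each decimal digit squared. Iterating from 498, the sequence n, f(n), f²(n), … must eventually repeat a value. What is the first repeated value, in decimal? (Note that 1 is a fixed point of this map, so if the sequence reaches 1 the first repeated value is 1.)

58

498 → 161
161 → 38
38 → 73
73 → 58
58 → 89
89 → 145
145 → 42
42 → 20
20 → 4
4 → 16
16 → 37
37 → 58  — 58 already appeared earlier.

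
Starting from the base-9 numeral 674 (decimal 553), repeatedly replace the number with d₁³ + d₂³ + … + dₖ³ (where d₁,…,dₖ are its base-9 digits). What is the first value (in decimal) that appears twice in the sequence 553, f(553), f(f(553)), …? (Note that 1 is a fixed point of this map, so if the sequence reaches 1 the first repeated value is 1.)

553 = (6,7,4)_9 → 6³ + 7³ + 4³ = 216 + 343 + 64 = 623
623 = (7,6,2)_9 → 7³ + 6³ + 2³ = 343 + 216 + 8 = 567
567 = (7,0,0)_9 → 7³ + 0³ + 0³ = 343 + 0 + 0 = 343
343 = (4,2,1)_9 → 4³ + 2³ + 1³ = 64 + 8 + 1 = 73
73 = (8,1)_9 → 8³ + 1³ = 512 + 1 = 513
513 = (6,3,0)_9 → 6³ + 3³ + 0³ = 216 + 27 + 0 = 243
243 = (3,0,0)_9 → 3³ + 0³ + 0³ = 27 + 0 + 0 = 27
27 = (3,0)_9 → 3³ + 0³ = 27 + 0 = 27  — 27 already appeared earlier.

27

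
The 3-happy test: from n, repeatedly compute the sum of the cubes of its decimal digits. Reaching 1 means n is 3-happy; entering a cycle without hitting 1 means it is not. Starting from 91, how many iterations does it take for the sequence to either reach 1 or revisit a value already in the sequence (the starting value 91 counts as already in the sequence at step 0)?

3

91 → 9³ + 1³ = 730
730 → 7³ + 3³ + 0³ = 370
370 → 3³ + 7³ + 0³ = 370  — 370 repeats.
That took 3 steps.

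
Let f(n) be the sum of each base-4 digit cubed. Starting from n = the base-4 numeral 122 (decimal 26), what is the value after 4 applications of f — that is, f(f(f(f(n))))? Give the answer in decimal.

26 = (1,2,2)_4 → 1³ + 2³ + 2³ = 1 + 8 + 8 = 17
17 = (1,0,1)_4 → 1³ + 0³ + 1³ = 1 + 0 + 1 = 2
2 = (2)_4 → 2³ = 8
8 = (2,0)_4 → 2³ + 0³ = 8 + 0 = 8

8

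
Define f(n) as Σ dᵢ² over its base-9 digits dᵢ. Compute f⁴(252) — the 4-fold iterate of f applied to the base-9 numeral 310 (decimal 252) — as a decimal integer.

16

252 = (3,1,0)_9 → 3² + 1² + 0² = 9 + 1 + 0 = 10
10 = (1,1)_9 → 1² + 1² = 1 + 1 = 2
2 = (2)_9 → 2² = 4
4 = (4)_9 → 4² = 16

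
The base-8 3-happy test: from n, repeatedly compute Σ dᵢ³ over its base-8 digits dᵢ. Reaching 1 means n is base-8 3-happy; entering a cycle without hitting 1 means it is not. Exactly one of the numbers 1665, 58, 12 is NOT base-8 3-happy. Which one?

58

1665: 1665 → 36 → 128 → 8 → 1  — reaches 1 (base-8 3-happy)
58: 58 → 351 → 495 → 811 → 217 → 55 → 559 → 469 → 476 → 434 → 440 → 559  — repeats 559 (not base-8 3-happy)
12: 12 → 65 → 2 → 8 → 1  — reaches 1 (base-8 3-happy)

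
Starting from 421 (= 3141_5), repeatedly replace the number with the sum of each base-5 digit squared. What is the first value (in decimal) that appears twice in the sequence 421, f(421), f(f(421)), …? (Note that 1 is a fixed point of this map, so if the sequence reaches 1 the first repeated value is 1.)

1

421 = (3,1,4,1)_5 → 3² + 1² + 4² + 1² = 9 + 1 + 16 + 1 = 27
27 = (1,0,2)_5 → 1² + 0² + 2² = 1 + 0 + 4 = 5
5 = (1,0)_5 → 1² + 0² = 1 + 0 = 1  — reached the fixed point 1.
1 → 1, so 1 is the first repeated value.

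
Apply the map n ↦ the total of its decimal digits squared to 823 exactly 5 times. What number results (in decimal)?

823 → 77
77 → 98
98 → 145
145 → 42
42 → 20

20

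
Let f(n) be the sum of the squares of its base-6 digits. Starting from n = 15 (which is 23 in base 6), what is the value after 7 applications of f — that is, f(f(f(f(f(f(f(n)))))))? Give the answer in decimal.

26

15 = (2,3)_6 → 2² + 3² = 4 + 9 = 13
13 = (2,1)_6 → 2² + 1² = 4 + 1 = 5
5 = (5)_6 → 5² = 25
25 = (4,1)_6 → 4² + 1² = 16 + 1 = 17
17 = (2,5)_6 → 2² + 5² = 4 + 25 = 29
29 = (4,5)_6 → 4² + 5² = 16 + 25 = 41
41 = (1,0,5)_6 → 1² + 0² + 5² = 1 + 0 + 25 = 26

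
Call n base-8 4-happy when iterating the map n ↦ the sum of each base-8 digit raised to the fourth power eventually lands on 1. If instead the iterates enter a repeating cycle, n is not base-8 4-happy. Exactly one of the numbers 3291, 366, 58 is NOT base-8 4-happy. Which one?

3291: 3291 → 1539 → 162 → 288 → 512 → 1  — reaches 1 (base-8 4-happy)
366: 366 → 2546 → 3969 → 3698 → 3714 → 2433 → 1553 → 98 → 273 → 273  — repeats 273 (not base-8 4-happy)
58: 58 → 2417 → 2178 → 288 → 512 → 1  — reaches 1 (base-8 4-happy)

366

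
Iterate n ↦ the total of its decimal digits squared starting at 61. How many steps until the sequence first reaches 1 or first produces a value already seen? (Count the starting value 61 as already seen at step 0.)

9

61 → 6² + 1² = 37
37 → 3² + 7² = 58
58 → 5² + 8² = 89
89 → 8² + 9² = 145
145 → 1² + 4² + 5² = 42
42 → 4² + 2² = 20
20 → 2² + 0² = 4
4 → 4² = 16
16 → 1² + 6² = 37  — 37 repeats.
That took 9 steps.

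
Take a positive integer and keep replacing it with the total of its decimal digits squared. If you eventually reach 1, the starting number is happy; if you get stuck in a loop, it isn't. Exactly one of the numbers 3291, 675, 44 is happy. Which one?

44

3291: 3291 → 95 → 106 → 37 → 58 → 89 → 145 → 42 → 20 → 4 → 16 → 37  — repeats 37 (not happy)
675: 675 → 110 → 2 → 4 → 16 → 37 → 58 → 89 → 145 → 42 → 20 → 4  — repeats 4 (not happy)
44: 44 → 32 → 13 → 10 → 1  — reaches 1 (happy)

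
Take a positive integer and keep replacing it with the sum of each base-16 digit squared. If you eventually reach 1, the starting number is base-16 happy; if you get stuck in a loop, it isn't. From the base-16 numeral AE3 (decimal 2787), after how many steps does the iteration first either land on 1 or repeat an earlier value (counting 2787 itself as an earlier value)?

9

2787 = (10,14,3)_16 → 10² + 14² + 3² = 100 + 196 + 9 = 305
305 = (1,3,1)_16 → 1² + 3² + 1² = 1 + 9 + 1 = 11
11 = (11)_16 → 11² = 121
121 = (7,9)_16 → 7² + 9² = 49 + 81 = 130
130 = (8,2)_16 → 8² + 2² = 64 + 4 = 68
68 = (4,4)_16 → 4² + 4² = 16 + 16 = 32
32 = (2,0)_16 → 2² + 0² = 4 + 0 = 4
4 = (4)_16 → 4² = 16
16 = (1,0)_16 → 1² + 0² = 1 + 0 = 1  — reached 1.
That took 9 steps.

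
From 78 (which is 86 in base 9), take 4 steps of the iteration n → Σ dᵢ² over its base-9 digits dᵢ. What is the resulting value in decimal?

78 = (8,6)_9 → 8² + 6² = 64 + 36 = 100
100 = (1,2,1)_9 → 1² + 2² + 1² = 1 + 4 + 1 = 6
6 = (6)_9 → 6² = 36
36 = (4,0)_9 → 4² + 0² = 16 + 0 = 16

16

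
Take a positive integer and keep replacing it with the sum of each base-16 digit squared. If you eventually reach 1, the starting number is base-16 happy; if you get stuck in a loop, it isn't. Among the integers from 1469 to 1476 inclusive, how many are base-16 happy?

1469: 1469 → 315 → 131 → 73 → 97 → 37 → 29 → 170 → 200 → 208 → 169 → 181 → 146 → 85 → 50 → 13 → 169  — not base-16 happy
1470: 1470 → 342 → 62 → 205 → 313 → 91 → 146 → 85 → 50 → 13 → 169 → 181 → 146  — not base-16 happy
1471: 1471 → 371 → 59 → 130 → 68 → 32 → 4 → 16 → 1  — base-16 happy
1472: 1472 → 169 → 181 → 146 → 85 → 50 → 13 → 169  — not base-16 happy
1473: 1473 → 170 → 200 → 208 → 169 → 181 → 146 → 85 → 50 → 13 → 169  — not base-16 happy
1474: 1474 → 173 → 269 → 170 → 200 → 208 → 169 → 181 → 146 → 85 → 50 → 13 → 169  — not base-16 happy
1475: 1475 → 178 → 125 → 218 → 269 → 170 → 200 → 208 → 169 → 181 → 146 → 85 → 50 → 13 → 169  — not base-16 happy
1476: 1476 → 185 → 202 → 244 → 241 → 226 → 200 → 208 → 169 → 181 → 146 → 85 → 50 → 13 → 169  — not base-16 happy
base-16 happy: 1471

1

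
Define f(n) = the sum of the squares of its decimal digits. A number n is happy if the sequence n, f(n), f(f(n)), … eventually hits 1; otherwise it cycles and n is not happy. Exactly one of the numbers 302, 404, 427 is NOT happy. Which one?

302: 302 → 13 → 10 → 1  — reaches 1 (happy)
404: 404 → 32 → 13 → 10 → 1  — reaches 1 (happy)
427: 427 → 69 → 117 → 51 → 26 → 40 → 16 → 37 → 58 → 89 → 145 → 42 → 20 → 4 → 16  — repeats 16 (not happy)

427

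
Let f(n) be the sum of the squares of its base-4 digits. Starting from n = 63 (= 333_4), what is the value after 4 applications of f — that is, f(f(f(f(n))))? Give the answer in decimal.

63 = (3,3,3)_4 → 3² + 3² + 3² = 9 + 9 + 9 = 27
27 = (1,2,3)_4 → 1² + 2² + 3² = 1 + 4 + 9 = 14
14 = (3,2)_4 → 3² + 2² = 9 + 4 = 13
13 = (3,1)_4 → 3² + 1² = 9 + 1 = 10

10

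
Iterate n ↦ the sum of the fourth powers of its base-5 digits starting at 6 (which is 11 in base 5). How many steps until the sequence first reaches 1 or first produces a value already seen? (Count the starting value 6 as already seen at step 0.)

14

6 = (1,1)_5 → 1⁴ + 1⁴ = 2
2 = (2)_5 → 2⁴ = 16
16 = (3,1)_5 → 3⁴ + 1⁴ = 82
82 = (3,1,2)_5 → 3⁴ + 1⁴ + 2⁴ = 98
98 = (3,4,3)_5 → 3⁴ + 4⁴ + 3⁴ = 418
418 = (3,1,3,3)_5 → 3⁴ + 1⁴ + 3⁴ + 3⁴ = 244
244 = (1,4,3,4)_5 → 1⁴ + 4⁴ + 3⁴ + 4⁴ = 594
594 = (4,3,3,4)_5 → 4⁴ + 3⁴ + 3⁴ + 4⁴ = 674
674 = (1,0,1,4,4)_5 → 1⁴ + 0⁴ + 1⁴ + 4⁴ + 4⁴ = 514
514 = (4,0,2,4)_5 → 4⁴ + 0⁴ + 2⁴ + 4⁴ = 528
528 = (4,1,0,3)_5 → 4⁴ + 1⁴ + 0⁴ + 3⁴ = 338
338 = (2,3,2,3)_5 → 2⁴ + 3⁴ + 2⁴ + 3⁴ = 194
194 = (1,2,3,4)_5 → 1⁴ + 2⁴ + 3⁴ + 4⁴ = 354
354 = (2,4,0,4)_5 → 2⁴ + 4⁴ + 0⁴ + 4⁴ = 528  — 528 repeats.
That took 14 steps.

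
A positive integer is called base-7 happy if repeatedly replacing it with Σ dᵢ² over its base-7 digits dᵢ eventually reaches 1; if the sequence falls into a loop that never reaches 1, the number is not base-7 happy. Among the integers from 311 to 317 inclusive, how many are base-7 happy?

2

311: 311 → 49 → 1  — base-7 happy
312: 312 → 56 → 2 → 4 → 16 → 8 → 2  — not base-7 happy
313: 313 → 65 → 9 → 5 → 25 → 25  — not base-7 happy
314: 314 → 76 → 46 → 52 → 10 → 10  — not base-7 happy
315: 315 → 45 → 45  — not base-7 happy
316: 316 → 46 → 52 → 10 → 10  — not base-7 happy
317: 317 → 49 → 1  — base-7 happy
base-7 happy: 311, 317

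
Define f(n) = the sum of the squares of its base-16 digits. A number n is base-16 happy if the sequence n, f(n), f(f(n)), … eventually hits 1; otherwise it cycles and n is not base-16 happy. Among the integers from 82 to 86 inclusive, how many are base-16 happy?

1

82: 82 → 29 → 170 → 200 → 208 → 169 → 181 → 146 → 85 → 50 → 13 → 169  — not base-16 happy
83: 83 → 34 → 8 → 64 → 16 → 1  — base-16 happy
84: 84 → 41 → 85 → 50 → 13 → 169 → 181 → 146 → 85  — not base-16 happy
85: 85 → 50 → 13 → 169 → 181 → 146 → 85  — not base-16 happy
86: 86 → 61 → 178 → 125 → 218 → 269 → 170 → 200 → 208 → 169 → 181 → 146 → 85 → 50 → 13 → 169  — not base-16 happy
base-16 happy: 83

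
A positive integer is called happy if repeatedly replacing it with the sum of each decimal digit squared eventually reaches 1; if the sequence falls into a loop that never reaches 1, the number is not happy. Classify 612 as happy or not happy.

not happy

612 → 6² + 1² + 2² = 41
41 → 4² + 1² = 17
17 → 1² + 7² = 50
50 → 5² + 0² = 25
25 → 2² + 5² = 29
29 → 2² + 9² = 85
85 → 8² + 5² = 89
89 → 8² + 9² = 145
145 → 1² + 4² + 5² = 42
42 → 4² + 2² = 20
20 → 2² + 0² = 4
4 → 4² = 16
16 → 1² + 6² = 37
37 → 3² + 7² = 58
58 → 5² + 8² = 89  — 89 already seen; the sequence cycles without reaching 1.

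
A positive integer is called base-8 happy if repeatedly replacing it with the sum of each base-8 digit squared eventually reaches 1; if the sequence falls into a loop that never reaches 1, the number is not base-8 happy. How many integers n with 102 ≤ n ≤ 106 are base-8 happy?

1

102: 102 → 53 → 61 → 74 → 6 → 36 → 32 → 16 → 4 → 16  — not base-8 happy
103: 103 → 66 → 5 → 25 → 10 → 5  — not base-8 happy
104: 104 → 26 → 13 → 26  — not base-8 happy
105: 105 → 27 → 18 → 8 → 1  — base-8 happy
106: 106 → 30 → 45 → 50 → 40 → 25 → 10 → 5 → 25  — not base-8 happy
base-8 happy: 105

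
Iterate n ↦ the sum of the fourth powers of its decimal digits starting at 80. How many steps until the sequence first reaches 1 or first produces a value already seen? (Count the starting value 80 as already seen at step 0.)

10

80 → 4096
4096 → 8113
8113 → 4179
4179 → 9219
9219 → 13139
13139 → 6725
6725 → 4338
4338 → 4514
4514 → 1138
1138 → 4179  — 4179 repeats.
That took 10 steps.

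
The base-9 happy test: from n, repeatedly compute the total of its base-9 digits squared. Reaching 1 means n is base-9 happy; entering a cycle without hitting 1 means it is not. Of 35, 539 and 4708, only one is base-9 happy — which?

35: 35 → 73 → 65 → 53 → 89 → 65  — repeats 65 (not base-9 happy)
539: 539 → 125 → 81 → 1  — reaches 1 (base-9 happy)
4708: 4708 → 54 → 36 → 16 → 50 → 50  — repeats 50 (not base-9 happy)

539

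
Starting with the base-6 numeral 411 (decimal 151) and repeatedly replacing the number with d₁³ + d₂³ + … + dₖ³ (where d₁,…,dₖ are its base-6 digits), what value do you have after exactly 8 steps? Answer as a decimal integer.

151 = (4,1,1)_6 → 66
66 = (1,5,0)_6 → 126
126 = (3,3,0)_6 → 54
54 = (1,3,0)_6 → 28
28 = (4,4)_6 → 128
128 = (3,3,2)_6 → 62
62 = (1,4,2)_6 → 73
73 = (2,0,1)_6 → 9

9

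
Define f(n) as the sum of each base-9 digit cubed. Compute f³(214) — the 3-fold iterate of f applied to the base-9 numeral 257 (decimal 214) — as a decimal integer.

214 = (2,5,7)_9 → 2³ + 5³ + 7³ = 476
476 = (5,7,8)_9 → 5³ + 7³ + 8³ = 980
980 = (1,3,0,8)_9 → 1³ + 3³ + 0³ + 8³ = 540

540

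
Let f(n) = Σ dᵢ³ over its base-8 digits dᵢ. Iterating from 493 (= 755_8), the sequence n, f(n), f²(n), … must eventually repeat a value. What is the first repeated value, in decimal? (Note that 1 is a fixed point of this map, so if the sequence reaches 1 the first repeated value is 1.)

559

493 = (7,5,5)_8 → 593
593 = (1,1,2,1)_8 → 11
11 = (1,3)_8 → 28
28 = (3,4)_8 → 91
91 = (1,3,3)_8 → 55
55 = (6,7)_8 → 559
559 = (1,0,5,7)_8 → 469
469 = (7,2,5)_8 → 476
476 = (7,3,4)_8 → 434
434 = (6,6,2)_8 → 440
440 = (6,7,0)_8 → 559  — 559 already appeared earlier.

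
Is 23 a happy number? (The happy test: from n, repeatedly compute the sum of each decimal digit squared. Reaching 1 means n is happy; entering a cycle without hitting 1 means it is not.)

happy

23 → 2² + 3² = 4 + 9 = 13
13 → 1² + 3² = 1 + 9 = 10
10 → 1² + 0² = 1 + 0 = 1  — reached 1.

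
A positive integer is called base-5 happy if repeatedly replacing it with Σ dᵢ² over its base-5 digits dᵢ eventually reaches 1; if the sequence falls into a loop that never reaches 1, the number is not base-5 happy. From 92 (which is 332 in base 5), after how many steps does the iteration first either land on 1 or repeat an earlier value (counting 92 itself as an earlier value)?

6

92 = (3,3,2)_5 → 3² + 3² + 2² = 9 + 9 + 4 = 22
22 = (4,2)_5 → 4² + 2² = 16 + 4 = 20
20 = (4,0)_5 → 4² + 0² = 16 + 0 = 16
16 = (3,1)_5 → 3² + 1² = 9 + 1 = 10
10 = (2,0)_5 → 2² + 0² = 4 + 0 = 4
4 = (4)_5 → 4² = 16  — 16 repeats.
That took 6 steps.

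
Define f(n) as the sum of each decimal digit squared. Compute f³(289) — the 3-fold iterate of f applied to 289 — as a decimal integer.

289 → 149
149 → 98
98 → 145

145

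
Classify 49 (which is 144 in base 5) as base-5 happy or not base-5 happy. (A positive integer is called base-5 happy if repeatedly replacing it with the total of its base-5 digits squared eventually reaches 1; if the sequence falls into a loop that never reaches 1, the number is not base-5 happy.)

49 = (1,4,4)_5 → 1² + 4² + 4² = 1 + 16 + 16 = 33
33 = (1,1,3)_5 → 1² + 1² + 3² = 1 + 1 + 9 = 11
11 = (2,1)_5 → 2² + 1² = 4 + 1 = 5
5 = (1,0)_5 → 1² + 0² = 1 + 0 = 1  — reached 1.

base-5 happy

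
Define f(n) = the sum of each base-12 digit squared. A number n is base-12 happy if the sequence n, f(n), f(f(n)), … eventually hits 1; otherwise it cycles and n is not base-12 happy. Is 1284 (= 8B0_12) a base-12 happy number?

not base-12 happy

1284 = (8,11,0)_12 → 8² + 11² + 0² = 185
185 = (1,3,5)_12 → 1² + 3² + 5² = 35
35 = (2,11)_12 → 2² + 11² = 125
125 = (10,5)_12 → 10² + 5² = 125  — 125 already seen; the sequence cycles without reaching 1.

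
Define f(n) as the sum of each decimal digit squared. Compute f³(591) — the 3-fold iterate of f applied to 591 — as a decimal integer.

591 → 5² + 9² + 1² = 107
107 → 1² + 0² + 7² = 50
50 → 5² + 0² = 25

25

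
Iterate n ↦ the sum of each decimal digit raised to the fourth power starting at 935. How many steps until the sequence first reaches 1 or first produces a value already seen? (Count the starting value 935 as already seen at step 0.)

935 → 9⁴ + 3⁴ + 5⁴ = 6561 + 81 + 625 = 7267
7267 → 7⁴ + 2⁴ + 6⁴ + 7⁴ = 2401 + 16 + 1296 + 2401 = 6114
6114 → 6⁴ + 1⁴ + 1⁴ + 4⁴ = 1296 + 1 + 1 + 256 = 1554
1554 → 1⁴ + 5⁴ + 5⁴ + 4⁴ = 1 + 625 + 625 + 256 = 1507
1507 → 1⁴ + 5⁴ + 0⁴ + 7⁴ = 1 + 625 + 0 + 2401 = 3027
3027 → 3⁴ + 0⁴ + 2⁴ + 7⁴ = 81 + 0 + 16 + 2401 = 2498
2498 → 2⁴ + 4⁴ + 9⁴ + 8⁴ = 16 + 256 + 6561 + 4096 = 10929
10929 → 1⁴ + 0⁴ + 9⁴ + 2⁴ + 9⁴ = 1 + 0 + 6561 + 16 + 6561 = 13139
13139 → 1⁴ + 3⁴ + 1⁴ + 3⁴ + 9⁴ = 1 + 81 + 1 + 81 + 6561 = 6725
6725 → 6⁴ + 7⁴ + 2⁴ + 5⁴ = 1296 + 2401 + 16 + 625 = 4338
4338 → 4⁴ + 3⁴ + 3⁴ + 8⁴ = 256 + 81 + 81 + 4096 = 4514
4514 → 4⁴ + 5⁴ + 1⁴ + 4⁴ = 256 + 625 + 1 + 256 = 1138
1138 → 1⁴ + 1⁴ + 3⁴ + 8⁴ = 1 + 1 + 81 + 4096 = 4179
4179 → 4⁴ + 1⁴ + 7⁴ + 9⁴ = 256 + 1 + 2401 + 6561 = 9219
9219 → 9⁴ + 2⁴ + 1⁴ + 9⁴ = 6561 + 16 + 1 + 6561 = 13139  — 13139 repeats.
That took 15 steps.

15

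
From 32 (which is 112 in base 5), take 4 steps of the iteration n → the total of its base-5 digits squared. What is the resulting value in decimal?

32 = (1,1,2)_5 → 6
6 = (1,1)_5 → 2
2 = (2)_5 → 4
4 = (4)_5 → 16

16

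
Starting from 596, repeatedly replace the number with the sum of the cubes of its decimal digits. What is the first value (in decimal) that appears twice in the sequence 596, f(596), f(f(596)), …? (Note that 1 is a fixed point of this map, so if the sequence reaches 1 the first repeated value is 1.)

596 → 5³ + 9³ + 6³ = 125 + 729 + 216 = 1070
1070 → 1³ + 0³ + 7³ + 0³ = 1 + 0 + 343 + 0 = 344
344 → 3³ + 4³ + 4³ = 27 + 64 + 64 = 155
155 → 1³ + 5³ + 5³ = 1 + 125 + 125 = 251
251 → 2³ + 5³ + 1³ = 8 + 125 + 1 = 134
134 → 1³ + 3³ + 4³ = 1 + 27 + 64 = 92
92 → 9³ + 2³ = 729 + 8 = 737
737 → 7³ + 3³ + 7³ = 343 + 27 + 343 = 713
713 → 7³ + 1³ + 3³ = 343 + 1 + 27 = 371
371 → 3³ + 7³ + 1³ = 27 + 343 + 1 = 371  — 371 already appeared earlier.

371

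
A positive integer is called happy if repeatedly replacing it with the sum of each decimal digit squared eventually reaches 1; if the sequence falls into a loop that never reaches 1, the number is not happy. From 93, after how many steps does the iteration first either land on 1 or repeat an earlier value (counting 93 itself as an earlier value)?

93 → 9² + 3² = 90
90 → 9² + 0² = 81
81 → 8² + 1² = 65
65 → 6² + 5² = 61
61 → 6² + 1² = 37
37 → 3² + 7² = 58
58 → 5² + 8² = 89
89 → 8² + 9² = 145
145 → 1² + 4² + 5² = 42
42 → 4² + 2² = 20
20 → 2² + 0² = 4
4 → 4² = 16
16 → 1² + 6² = 37  — 37 repeats.
That took 13 steps.

13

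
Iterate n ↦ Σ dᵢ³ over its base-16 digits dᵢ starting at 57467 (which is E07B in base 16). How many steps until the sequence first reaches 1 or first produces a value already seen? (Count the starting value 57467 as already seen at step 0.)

57467 = (14,0,7,11)_16 → 14³ + 0³ + 7³ + 11³ = 2744 + 0 + 343 + 1331 = 4418
4418 = (1,1,4,2)_16 → 1³ + 1³ + 4³ + 2³ = 1 + 1 + 64 + 8 = 74
74 = (4,10)_16 → 4³ + 10³ = 64 + 1000 = 1064
1064 = (4,2,8)_16 → 4³ + 2³ + 8³ = 64 + 8 + 512 = 584
584 = (2,4,8)_16 → 2³ + 4³ + 8³ = 8 + 64 + 512 = 584  — 584 repeats.
That took 5 steps.

5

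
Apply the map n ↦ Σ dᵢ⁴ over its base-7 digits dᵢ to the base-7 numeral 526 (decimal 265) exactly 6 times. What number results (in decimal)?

1923

265 = (5,2,6)_7 → 5⁴ + 2⁴ + 6⁴ = 1937
1937 = (5,4,3,5)_7 → 5⁴ + 4⁴ + 3⁴ + 5⁴ = 1587
1587 = (4,4,2,5)_7 → 4⁴ + 4⁴ + 2⁴ + 5⁴ = 1153
1153 = (3,2,3,5)_7 → 3⁴ + 2⁴ + 3⁴ + 5⁴ = 803
803 = (2,2,2,5)_7 → 2⁴ + 2⁴ + 2⁴ + 5⁴ = 673
673 = (1,6,5,1)_7 → 1⁴ + 6⁴ + 5⁴ + 1⁴ = 1923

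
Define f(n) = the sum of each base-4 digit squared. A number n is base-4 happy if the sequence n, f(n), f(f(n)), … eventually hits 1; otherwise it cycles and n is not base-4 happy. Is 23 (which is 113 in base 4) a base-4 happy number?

base-4 happy

23 = (1,1,3)_4 → 1² + 1² + 3² = 11
11 = (2,3)_4 → 2² + 3² = 13
13 = (3,1)_4 → 3² + 1² = 10
10 = (2,2)_4 → 2² + 2² = 8
8 = (2,0)_4 → 2² + 0² = 4
4 = (1,0)_4 → 1² + 0² = 1  — reached 1.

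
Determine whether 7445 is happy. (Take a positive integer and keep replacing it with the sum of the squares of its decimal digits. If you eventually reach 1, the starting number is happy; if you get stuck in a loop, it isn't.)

not happy

7445 → 7² + 4² + 4² + 5² = 49 + 16 + 16 + 25 = 106
106 → 1² + 0² + 6² = 1 + 0 + 36 = 37
37 → 3² + 7² = 9 + 49 = 58
58 → 5² + 8² = 25 + 64 = 89
89 → 8² + 9² = 64 + 81 = 145
145 → 1² + 4² + 5² = 1 + 16 + 25 = 42
42 → 4² + 2² = 16 + 4 = 20
20 → 2² + 0² = 4 + 0 = 4
4 → 4² = 16
16 → 1² + 6² = 1 + 36 = 37  — 37 already seen; the sequence cycles without reaching 1.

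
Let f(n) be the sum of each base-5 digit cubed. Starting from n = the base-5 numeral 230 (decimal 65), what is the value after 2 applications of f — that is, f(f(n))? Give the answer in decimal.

65 = (2,3,0)_5 → 2³ + 3³ + 0³ = 8 + 27 + 0 = 35
35 = (1,2,0)_5 → 1³ + 2³ + 0³ = 1 + 8 + 0 = 9

9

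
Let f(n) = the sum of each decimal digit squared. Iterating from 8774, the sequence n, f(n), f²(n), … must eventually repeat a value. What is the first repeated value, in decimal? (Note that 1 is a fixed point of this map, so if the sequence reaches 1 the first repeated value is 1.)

37

8774 → 178
178 → 114
114 → 18
18 → 65
65 → 61
61 → 37
37 → 58
58 → 89
89 → 145
145 → 42
42 → 20
20 → 4
4 → 16
16 → 37  — 37 already appeared earlier.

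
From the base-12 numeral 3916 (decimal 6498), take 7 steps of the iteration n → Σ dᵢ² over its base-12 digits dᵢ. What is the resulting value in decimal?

6498 = (3,9,1,6)_12 → 3² + 9² + 1² + 6² = 127
127 = (10,7)_12 → 10² + 7² = 149
149 = (1,0,5)_12 → 1² + 0² + 5² = 26
26 = (2,2)_12 → 2² + 2² = 8
8 = (8)_12 → 8² = 64
64 = (5,4)_12 → 5² + 4² = 41
41 = (3,5)_12 → 3² + 5² = 34

34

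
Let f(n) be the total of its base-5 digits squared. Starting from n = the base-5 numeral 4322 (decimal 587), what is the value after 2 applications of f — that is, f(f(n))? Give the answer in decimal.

587 = (4,3,2,2)_5 → 4² + 3² + 2² + 2² = 33
33 = (1,1,3)_5 → 1² + 1² + 3² = 11

11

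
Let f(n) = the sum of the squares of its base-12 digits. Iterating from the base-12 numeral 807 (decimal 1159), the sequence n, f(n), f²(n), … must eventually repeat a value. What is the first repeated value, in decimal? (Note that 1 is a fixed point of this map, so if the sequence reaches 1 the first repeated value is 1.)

164

1159 = (8,0,7)_12 → 8² + 0² + 7² = 64 + 0 + 49 = 113
113 = (9,5)_12 → 9² + 5² = 81 + 25 = 106
106 = (8,10)_12 → 8² + 10² = 64 + 100 = 164
164 = (1,1,8)_12 → 1² + 1² + 8² = 1 + 1 + 64 = 66
66 = (5,6)_12 → 5² + 6² = 25 + 36 = 61
61 = (5,1)_12 → 5² + 1² = 25 + 1 = 26
26 = (2,2)_12 → 2² + 2² = 4 + 4 = 8
8 = (8)_12 → 8² = 64
64 = (5,4)_12 → 5² + 4² = 25 + 16 = 41
41 = (3,5)_12 → 3² + 5² = 9 + 25 = 34
34 = (2,10)_12 → 2² + 10² = 4 + 100 = 104
104 = (8,8)_12 → 8² + 8² = 64 + 64 = 128
128 = (10,8)_12 → 10² + 8² = 100 + 64 = 164  — 164 already appeared earlier.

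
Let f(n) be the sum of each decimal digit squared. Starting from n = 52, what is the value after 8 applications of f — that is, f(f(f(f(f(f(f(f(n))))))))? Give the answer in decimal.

52 → 5² + 2² = 29
29 → 2² + 9² = 85
85 → 8² + 5² = 89
89 → 8² + 9² = 145
145 → 1² + 4² + 5² = 42
42 → 4² + 2² = 20
20 → 2² + 0² = 4
4 → 4² = 16

16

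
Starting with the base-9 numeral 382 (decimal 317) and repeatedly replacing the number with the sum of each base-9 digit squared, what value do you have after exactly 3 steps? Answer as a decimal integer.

317 = (3,8,2)_9 → 77
77 = (8,5)_9 → 89
89 = (1,0,8)_9 → 65

65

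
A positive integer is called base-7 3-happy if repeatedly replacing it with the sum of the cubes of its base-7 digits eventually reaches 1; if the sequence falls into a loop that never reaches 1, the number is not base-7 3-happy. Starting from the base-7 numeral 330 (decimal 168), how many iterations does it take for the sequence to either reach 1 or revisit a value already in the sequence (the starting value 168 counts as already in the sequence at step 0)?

5

168 = (3,3,0)_7 → 3³ + 3³ + 0³ = 27 + 27 + 0 = 54
54 = (1,0,5)_7 → 1³ + 0³ + 5³ = 1 + 0 + 125 = 126
126 = (2,4,0)_7 → 2³ + 4³ + 0³ = 8 + 64 + 0 = 72
72 = (1,3,2)_7 → 1³ + 3³ + 2³ = 1 + 27 + 8 = 36
36 = (5,1)_7 → 5³ + 1³ = 125 + 1 = 126  — 126 repeats.
That took 5 steps.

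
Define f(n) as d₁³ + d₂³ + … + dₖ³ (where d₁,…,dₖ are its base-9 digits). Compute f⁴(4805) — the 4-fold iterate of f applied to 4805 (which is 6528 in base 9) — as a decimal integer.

513

4805 = (6,5,2,8)_9 → 6³ + 5³ + 2³ + 8³ = 861
861 = (1,1,5,6)_9 → 1³ + 1³ + 5³ + 6³ = 343
343 = (4,2,1)_9 → 4³ + 2³ + 1³ = 73
73 = (8,1)_9 → 8³ + 1³ = 513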